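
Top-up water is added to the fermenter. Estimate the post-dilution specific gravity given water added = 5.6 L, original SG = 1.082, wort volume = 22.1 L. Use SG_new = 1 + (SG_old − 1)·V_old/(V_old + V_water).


pts = (1.082 − 1)·1000·22.1/(22.1 + 5.6) = 65.4224
SG_new = 1 + 65.4224/1000

1.0654


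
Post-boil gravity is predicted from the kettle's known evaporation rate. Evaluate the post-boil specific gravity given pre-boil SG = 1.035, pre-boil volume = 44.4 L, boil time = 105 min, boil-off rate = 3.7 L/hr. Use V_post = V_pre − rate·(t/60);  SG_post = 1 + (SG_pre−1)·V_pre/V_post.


V_post = 44.4 − 3.7·(105/60) = 37.9250
SG_post = 1 + (1.035 − 1)·44.4/37.9250

1.0410


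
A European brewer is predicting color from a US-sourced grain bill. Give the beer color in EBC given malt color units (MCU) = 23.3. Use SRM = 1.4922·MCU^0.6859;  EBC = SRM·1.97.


SRM = 1.4922·23.3^0.6859 = 12.9329
EBC = 12.9329·1.97

25.4778 EBC


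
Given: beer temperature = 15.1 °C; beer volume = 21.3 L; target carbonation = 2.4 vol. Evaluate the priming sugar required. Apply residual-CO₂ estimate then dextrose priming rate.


residual = 14.695·(0.01821 + 0.09011·e^(−0.04·T));  sugar = (target − residual)·4.0·V
residual = 14.695·(0.01821 + 0.09011·e^(−0.04·15.1)) = 0.9914
sugar = (2.4 − 0.9914)·4.0·21.3

120.0116 g


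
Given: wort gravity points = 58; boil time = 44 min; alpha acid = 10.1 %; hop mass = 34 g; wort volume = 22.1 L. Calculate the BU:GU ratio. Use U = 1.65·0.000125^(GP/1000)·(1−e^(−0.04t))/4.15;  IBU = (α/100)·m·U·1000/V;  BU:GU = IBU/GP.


U = 1.65·0.000125^(58/1000)·(1−e^(−0.04·44))/4.15 = 0.1955
IBU = (10.1/100)·34·0.1955·1000/22.1 = 30.3719
BU:GU = 30.3719/58

0.5237


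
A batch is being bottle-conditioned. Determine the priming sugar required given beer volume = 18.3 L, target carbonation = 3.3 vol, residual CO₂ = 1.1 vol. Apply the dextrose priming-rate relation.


sugar = (target − residual)·4.0·V
sugar = (3.3 − 1.1)·4.0·18.3

161.0400 g


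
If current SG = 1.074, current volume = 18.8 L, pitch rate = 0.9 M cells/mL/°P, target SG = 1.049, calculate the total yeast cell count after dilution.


V_w = V·((SG_c−1)/(SG_t−1)−1);  °P = 259 − 259/SG_t;  cells = rate·(V+V_w)·°P
V_w = 18.8·((1.074−1)/(1.049−1)−1) = 9.5918
V_final = 18.8 + 9.5918 = 28.3918
°P = 259 − 259/1.049 = 12.0982
cells = 0.9·28.3918·12.0982

309.1408 billion cells


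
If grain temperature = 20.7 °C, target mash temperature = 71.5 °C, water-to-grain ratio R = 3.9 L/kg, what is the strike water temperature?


T_strike = (0.41/R)·(T_mash − T_grain) + T_mash
T_strike = (0.41/3.9)·(71.5 − 20.7) + 71.5

76.8405 °C


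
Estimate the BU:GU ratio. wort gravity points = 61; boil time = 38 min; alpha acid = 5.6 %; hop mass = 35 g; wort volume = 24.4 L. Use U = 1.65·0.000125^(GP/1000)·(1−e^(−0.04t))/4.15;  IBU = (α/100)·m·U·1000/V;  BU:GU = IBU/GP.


U = 1.65·0.000125^(61/1000)·(1−e^(−0.04·38))/4.15 = 0.1795
IBU = (5.6/100)·35·0.1795·1000/24.4 = 14.4220
BU:GU = 14.4220/61

0.2364


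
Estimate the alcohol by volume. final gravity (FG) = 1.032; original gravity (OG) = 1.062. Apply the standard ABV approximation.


ABV = (OG − FG) · 131.25
ABV = (1.062 − 1.032) · 131.25

3.9375 % ABV


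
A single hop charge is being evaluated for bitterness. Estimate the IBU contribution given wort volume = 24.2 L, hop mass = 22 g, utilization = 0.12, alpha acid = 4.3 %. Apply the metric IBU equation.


IBU = (α/100)·mass·U·1000 / V
IBU = (4.3/100)·22·0.12·1000 / 24.2

4.6909 IBU


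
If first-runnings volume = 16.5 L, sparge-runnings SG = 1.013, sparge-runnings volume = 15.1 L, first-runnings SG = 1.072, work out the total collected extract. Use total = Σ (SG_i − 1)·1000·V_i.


first = (1.072 − 1)·1000·16.5 = 1188.0000
sparge = (1.013 − 1)·1000·15.1 = 196.3000
total = 1188.0000 + 196.3000

1384.3000 gravity·L


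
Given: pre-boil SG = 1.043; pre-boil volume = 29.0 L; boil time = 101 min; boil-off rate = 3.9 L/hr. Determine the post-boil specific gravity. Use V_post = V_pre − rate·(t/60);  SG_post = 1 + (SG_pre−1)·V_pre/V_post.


V_post = 29.0 − 3.9·(101/60) = 22.4350
SG_post = 1 + (1.043 − 1)·29.0/22.4350

1.0556


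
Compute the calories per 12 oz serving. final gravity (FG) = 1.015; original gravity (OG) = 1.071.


ABW = (OG−FG)·131.25·0.79/FG;  °P = 259 − 259/SG (for OG→OE and FG→AE);  RE = 0.1808·OE + 0.8192·AE;  Cal = (6.9·ABW + 4·(RE−0.1))·FG·3.55
ABW = (1.071 − 1.015)·131.25·0.79/1.015 = 5.7207
OE = 259 − 259/1.071 = 17.1699 °P
AE = 259 − 259/1.015 = 3.8276 °P
RE = 0.1808·17.1699 + 0.8192·3.8276 = 6.2399 °P
Cal = (6.9·5.7207 + 4·(6.2399−0.1))·1.015·3.55

230.7243 kcal


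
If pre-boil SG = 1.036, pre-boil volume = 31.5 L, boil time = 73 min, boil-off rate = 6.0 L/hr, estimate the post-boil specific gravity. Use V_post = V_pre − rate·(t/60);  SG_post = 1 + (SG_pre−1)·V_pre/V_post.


V_post = 31.5 − 6.0·(73/60) = 24.2000
SG_post = 1 + (1.036 − 1)·31.5/24.2000

1.0469


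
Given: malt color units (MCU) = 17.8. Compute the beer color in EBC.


SRM = 1.4922·MCU^0.6859;  EBC = SRM·1.97
SRM = 1.4922·17.8^0.6859 = 10.7520
EBC = 10.7520·1.97

21.1815 EBC


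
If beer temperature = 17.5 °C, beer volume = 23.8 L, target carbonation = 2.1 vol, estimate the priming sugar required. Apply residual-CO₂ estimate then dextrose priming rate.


residual = 14.695·(0.01821 + 0.09011·e^(−0.04·T));  sugar = (target − residual)·4.0·V
residual = 14.695·(0.01821 + 0.09011·e^(−0.04·17.5)) = 0.9252
sugar = (2.1 − 0.9252)·4.0·23.8

111.8450 g


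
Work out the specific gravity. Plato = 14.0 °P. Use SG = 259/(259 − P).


SG = 259/(259 − 14.0)

1.0571


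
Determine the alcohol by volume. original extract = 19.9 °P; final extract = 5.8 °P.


SG = 259/(259 − P);  ABV = (OG − FG)·131.25
OG = 259/(259 − 19.9) = 1.0832
FG = 259/(259 − 5.8) = 1.0229
ABV = (1.0832 − 1.0229)·131.25

7.9173 % ABV


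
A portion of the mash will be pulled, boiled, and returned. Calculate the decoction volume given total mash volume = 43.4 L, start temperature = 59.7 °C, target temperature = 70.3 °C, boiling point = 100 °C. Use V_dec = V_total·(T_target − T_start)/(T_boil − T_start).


V_dec = 43.4·(70.3 − 59.7)/(100 − 59.7)

11.4154 L


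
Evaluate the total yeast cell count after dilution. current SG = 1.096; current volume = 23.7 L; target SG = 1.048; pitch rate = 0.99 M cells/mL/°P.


V_w = V·((SG_c−1)/(SG_t−1)−1);  °P = 259 − 259/SG_t;  cells = rate·(V+V_w)·°P
V_w = 23.7·((1.096−1)/(1.048−1)−1) = 23.7000
V_final = 23.7 + 23.7000 = 47.4000
°P = 259 − 259/1.048 = 11.8626
cells = 0.99·47.4000·11.8626

556.6642 billion cells


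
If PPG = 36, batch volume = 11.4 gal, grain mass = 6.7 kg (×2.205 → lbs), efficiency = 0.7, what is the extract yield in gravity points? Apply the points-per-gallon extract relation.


points = lbs × PPG × eff / vol
lbs = 6.7 × 2.205 = 14.7735
points = 14.7735 × 36 × 0.7 / 11.4

32.6572 points


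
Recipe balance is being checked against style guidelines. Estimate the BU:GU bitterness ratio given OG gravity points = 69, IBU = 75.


BU:GU = IBU / OG_points
BU:GU = 75 / 69

1.0870


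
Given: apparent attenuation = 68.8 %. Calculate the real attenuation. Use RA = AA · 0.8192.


RA = 68.8 · 0.8192

56.3610 %


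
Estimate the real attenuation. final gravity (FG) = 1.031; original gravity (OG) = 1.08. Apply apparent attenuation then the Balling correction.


AA = (OG−FG)/(OG−1)·100;  RA = AA·0.8192
AA = (1.08 − 1.031)/(1.08 − 1)·100 = 61.2500
RA = 61.2500·0.8192

50.1760 %


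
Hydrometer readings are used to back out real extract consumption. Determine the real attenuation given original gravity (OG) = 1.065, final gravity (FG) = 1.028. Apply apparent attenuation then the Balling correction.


AA = (OG−FG)/(OG−1)·100;  RA = AA·0.8192
AA = (1.065 − 1.028)/(1.065 − 1)·100 = 56.9231
RA = 56.9231·0.8192

46.6314 %


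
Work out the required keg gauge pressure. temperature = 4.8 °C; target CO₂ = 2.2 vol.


psi = vols/(0.01821 + 0.09011·e^(−0.04·T)) − 14.695
psi = 2.2/(0.01821 + 0.09011·e^(−0.04·4.8)) − 14.695

9.0686 psi


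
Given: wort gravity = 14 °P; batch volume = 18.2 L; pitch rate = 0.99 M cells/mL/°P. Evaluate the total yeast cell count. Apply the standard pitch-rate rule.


cells (billions) = rate · V_L · °P
cells = 0.99 · 18.2 · 14

252.2520 billion cells


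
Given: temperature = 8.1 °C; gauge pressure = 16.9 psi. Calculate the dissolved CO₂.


vols = (P + 14.695)·(0.01821 + 0.09011·e^(−0.04·T))
vols = (16.9 + 14.695)·(0.01821 + 0.09011·e^(−0.04·8.1))

2.6345 volumes


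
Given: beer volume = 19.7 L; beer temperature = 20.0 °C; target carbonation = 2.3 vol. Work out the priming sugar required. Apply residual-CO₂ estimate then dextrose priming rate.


residual = 14.695·(0.01821 + 0.09011·e^(−0.04·T));  sugar = (target − residual)·4.0·V
residual = 14.695·(0.01821 + 0.09011·e^(−0.04·20.0)) = 0.8626
sugar = (2.3 − 0.8626)·4.0·19.7

113.2685 g


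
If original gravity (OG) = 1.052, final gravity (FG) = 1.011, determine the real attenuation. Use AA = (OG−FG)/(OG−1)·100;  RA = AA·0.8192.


AA = (1.052 − 1.011)/(1.052 − 1)·100 = 78.8462
RA = 78.8462·0.8192

64.5908 %


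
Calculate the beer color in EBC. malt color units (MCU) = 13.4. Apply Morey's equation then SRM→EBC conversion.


SRM = 1.4922·MCU^0.6859;  EBC = SRM·1.97
SRM = 1.4922·13.4^0.6859 = 8.8493
EBC = 8.8493·1.97

17.4331 EBC


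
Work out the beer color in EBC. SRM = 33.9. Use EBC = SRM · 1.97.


EBC = 33.9 · 1.97

66.7830 EBC


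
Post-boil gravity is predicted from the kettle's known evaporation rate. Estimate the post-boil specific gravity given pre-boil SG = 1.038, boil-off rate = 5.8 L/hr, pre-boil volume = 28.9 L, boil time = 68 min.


V_post = V_pre − rate·(t/60);  SG_post = 1 + (SG_pre−1)·V_pre/V_post
V_post = 28.9 − 5.8·(68/60) = 22.3267
SG_post = 1 + (1.038 − 1)·28.9/22.3267

1.0492


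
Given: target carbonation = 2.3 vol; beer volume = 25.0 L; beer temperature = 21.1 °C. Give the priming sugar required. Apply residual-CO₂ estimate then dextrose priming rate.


residual = 14.695·(0.01821 + 0.09011·e^(−0.04·T));  sugar = (target − residual)·4.0·V
residual = 14.695·(0.01821 + 0.09011·e^(−0.04·21.1)) = 0.8370
sugar = (2.3 − 0.8370)·4.0·25.0

146.3030 g


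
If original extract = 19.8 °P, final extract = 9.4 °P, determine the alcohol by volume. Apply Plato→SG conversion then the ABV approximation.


SG = 259/(259 − P);  ABV = (OG − FG)·131.25
OG = 259/(259 − 19.8) = 1.0828
FG = 259/(259 − 9.4) = 1.0377
ABV = (1.0828 − 1.0377)·131.25

5.9214 % ABV


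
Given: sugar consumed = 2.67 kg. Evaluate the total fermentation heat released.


Q = m_sugar · 590 kJ/kg
Q = 2.67 · 590

1575.3000 kJ


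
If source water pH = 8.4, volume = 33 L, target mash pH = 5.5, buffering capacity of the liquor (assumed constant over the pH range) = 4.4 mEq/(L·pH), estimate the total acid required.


acid = buffering capacity · (pH_source − pH_target) · V
acid = 4.4 · (8.4 − 5.5) · 33

421.0800 mEq


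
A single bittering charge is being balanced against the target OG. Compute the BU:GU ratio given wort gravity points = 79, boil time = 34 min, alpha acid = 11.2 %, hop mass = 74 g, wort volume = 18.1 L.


U = 1.65·0.000125^(GP/1000)·(1−e^(−0.04t))/4.15;  IBU = (α/100)·m·U·1000/V;  BU:GU = IBU/GP
U = 1.65·0.000125^(79/1000)·(1−e^(−0.04·34))/4.15 = 0.1453
IBU = (11.2/100)·74·0.1453·1000/18.1 = 66.5350
BU:GU = 66.5350/79

0.8422


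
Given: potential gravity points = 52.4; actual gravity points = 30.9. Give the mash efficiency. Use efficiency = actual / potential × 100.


efficiency = 30.9 / 52.4 × 100

58.9695 %


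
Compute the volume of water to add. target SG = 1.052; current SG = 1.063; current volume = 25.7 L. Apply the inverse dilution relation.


V_water = V·((SG_curr − 1)/(SG_target − 1) − 1)
V_water = 25.7·((1.063 − 1)/(1.052 − 1) − 1)

5.4365 L


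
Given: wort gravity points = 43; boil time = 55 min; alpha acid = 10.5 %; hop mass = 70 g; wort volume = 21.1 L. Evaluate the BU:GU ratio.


U = 1.65·0.000125^(GP/1000)·(1−e^(−0.04t))/4.15;  IBU = (α/100)·m·U·1000/V;  BU:GU = IBU/GP
U = 1.65·0.000125^(43/1000)·(1−e^(−0.04·55))/4.15 = 0.2402
IBU = (10.5/100)·70·0.2402·1000/21.1 = 83.6769
BU:GU = 83.6769/43

1.9460


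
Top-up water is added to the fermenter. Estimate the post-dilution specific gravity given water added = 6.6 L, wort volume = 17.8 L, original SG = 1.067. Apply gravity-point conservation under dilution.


SG_new = 1 + (SG_old − 1)·V_old/(V_old + V_water)
pts = (1.067 − 1)·1000·17.8/(17.8 + 6.6) = 48.8770
SG_new = 1 + 48.8770/1000

1.0489


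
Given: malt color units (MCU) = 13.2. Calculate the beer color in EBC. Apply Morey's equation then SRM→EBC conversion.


SRM = 1.4922·MCU^0.6859;  EBC = SRM·1.97
SRM = 1.4922·13.2^0.6859 = 8.7585
EBC = 8.7585·1.97

17.2542 EBC


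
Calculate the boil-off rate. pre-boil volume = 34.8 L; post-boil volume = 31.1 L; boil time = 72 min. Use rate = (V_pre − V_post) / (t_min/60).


rate = (34.8 − 31.1) / (72/60)

3.0833 L/hr


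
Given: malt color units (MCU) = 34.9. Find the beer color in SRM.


SRM = 1.4922 · MCU^0.6859
SRM = 1.4922 · 34.9^0.6859

17.0628 SRM


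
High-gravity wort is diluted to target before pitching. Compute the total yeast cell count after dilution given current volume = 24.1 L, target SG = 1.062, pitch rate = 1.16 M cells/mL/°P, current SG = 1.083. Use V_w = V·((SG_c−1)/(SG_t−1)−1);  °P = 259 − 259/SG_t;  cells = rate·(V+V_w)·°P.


V_w = 24.1·((1.083−1)/(1.062−1)−1) = 8.1629
V_final = 24.1 + 8.1629 = 32.2629
°P = 259 − 259/1.062 = 15.1205
cells = 1.16·32.2629·15.1205

565.8852 billion cells


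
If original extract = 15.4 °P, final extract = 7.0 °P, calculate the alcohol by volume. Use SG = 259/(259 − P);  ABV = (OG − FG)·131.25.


OG = 259/(259 − 15.4) = 1.0632
FG = 259/(259 − 7.0) = 1.0278
ABV = (1.0632 − 1.0278)·131.25

4.6516 % ABV


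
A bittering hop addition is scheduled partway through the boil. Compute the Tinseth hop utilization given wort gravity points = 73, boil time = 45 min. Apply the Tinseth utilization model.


U = 1.65·0.000125^(GP/1000) · (1 − e^(−0.04·t))/4.15
bigness = 1.65·0.000125^(73/1000) = 0.8562
boil_factor = (1 − e^(−0.04·45))/4.15 = 0.2011
U = 0.8562 · 0.2011

0.1722


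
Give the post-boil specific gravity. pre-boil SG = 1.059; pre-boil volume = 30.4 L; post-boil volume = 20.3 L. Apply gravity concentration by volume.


SG_post = 1 + (SG_pre − 1)·V_pre/V_post
pts_pre = (1.059 − 1)·1000 = 59.0000
pts_post = 59.0000·30.4/20.3 = 88.3547
SG_post = 1 + 88.3547/1000

1.0884


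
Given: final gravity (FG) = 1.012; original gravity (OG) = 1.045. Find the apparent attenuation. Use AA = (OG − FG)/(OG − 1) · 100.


AA = (1.045 − 1.012)/(1.045 − 1) · 100

73.3333 %


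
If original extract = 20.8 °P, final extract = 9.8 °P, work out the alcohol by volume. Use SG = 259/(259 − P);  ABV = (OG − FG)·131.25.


OG = 259/(259 − 20.8) = 1.0873
FG = 259/(259 − 9.8) = 1.0393
ABV = (1.0873 − 1.0393)·131.25

6.2994 % ABV


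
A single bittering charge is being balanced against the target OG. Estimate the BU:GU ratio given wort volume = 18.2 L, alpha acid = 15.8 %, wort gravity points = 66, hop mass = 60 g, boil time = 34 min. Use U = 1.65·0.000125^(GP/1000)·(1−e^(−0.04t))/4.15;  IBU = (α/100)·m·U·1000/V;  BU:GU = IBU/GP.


U = 1.65·0.000125^(66/1000)·(1−e^(−0.04·34))/4.15 = 0.1633
IBU = (15.8/100)·60·0.1633·1000/18.2 = 85.0660
BU:GU = 85.0660/66

1.2889


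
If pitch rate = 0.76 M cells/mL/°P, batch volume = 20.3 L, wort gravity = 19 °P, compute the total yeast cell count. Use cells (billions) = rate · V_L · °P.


cells = 0.76 · 20.3 · 19

293.1320 billion cells


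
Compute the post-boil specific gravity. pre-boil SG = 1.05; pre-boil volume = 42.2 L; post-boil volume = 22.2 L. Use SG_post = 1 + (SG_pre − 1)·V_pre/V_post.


pts_pre = (1.05 − 1)·1000 = 50.0000
pts_post = 50.0000·42.2/22.2 = 95.0450
SG_post = 1 + 95.0450/1000

1.0950


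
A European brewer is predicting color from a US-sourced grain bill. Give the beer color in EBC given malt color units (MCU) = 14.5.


SRM = 1.4922·MCU^0.6859;  EBC = SRM·1.97
SRM = 1.4922·14.5^0.6859 = 9.3413
EBC = 9.3413·1.97

18.4024 EBC


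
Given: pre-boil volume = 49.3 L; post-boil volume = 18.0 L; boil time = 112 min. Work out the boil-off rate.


rate = (V_pre − V_post) / (t_min/60)
rate = (49.3 − 18.0) / (112/60)

16.7679 L/hr


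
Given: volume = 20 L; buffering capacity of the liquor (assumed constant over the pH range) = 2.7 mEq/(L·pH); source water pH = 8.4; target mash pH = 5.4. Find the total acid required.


acid = buffering capacity · (pH_source − pH_target) · V
acid = 2.7 · (8.4 − 5.4) · 20

162.0000 mEq


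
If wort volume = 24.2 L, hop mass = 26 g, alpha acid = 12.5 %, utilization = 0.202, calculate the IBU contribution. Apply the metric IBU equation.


IBU = (α/100)·mass·U·1000 / V
IBU = (12.5/100)·26·0.202·1000 / 24.2

27.1281 IBU


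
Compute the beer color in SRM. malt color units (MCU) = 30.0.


SRM = 1.4922 · MCU^0.6859
SRM = 1.4922 · 30.0^0.6859

15.3810 SRM


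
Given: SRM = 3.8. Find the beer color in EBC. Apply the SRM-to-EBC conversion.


EBC = SRM · 1.97
EBC = 3.8 · 1.97

7.4860 EBC


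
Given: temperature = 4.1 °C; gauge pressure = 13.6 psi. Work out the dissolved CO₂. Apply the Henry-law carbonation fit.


vols = (P + 14.695)·(0.01821 + 0.09011·e^(−0.04·T))
vols = (13.6 + 14.695)·(0.01821 + 0.09011·e^(−0.04·4.1))

2.6793 volumes


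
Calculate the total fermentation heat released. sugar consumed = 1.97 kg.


Q = m_sugar · 590 kJ/kg
Q = 1.97 · 590

1162.3000 kJ


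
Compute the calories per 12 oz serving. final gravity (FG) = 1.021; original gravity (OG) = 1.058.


ABW = (OG−FG)·131.25·0.79/FG;  °P = 259 − 259/SG (for OG→OE and FG→AE);  RE = 0.1808·OE + 0.8192·AE;  Cal = (6.9·ABW + 4·(RE−0.1))·FG·3.55
ABW = (1.058 − 1.021)·131.25·0.79/1.021 = 3.7575
OE = 259 − 259/1.058 = 14.1985 °P
AE = 259 − 259/1.021 = 5.3271 °P
RE = 0.1808·14.1985 + 0.8192·5.3271 = 6.9311 °P
Cal = (6.9·3.7575 + 4·(6.9311−0.1))·1.021·3.55

193.0118 kcal


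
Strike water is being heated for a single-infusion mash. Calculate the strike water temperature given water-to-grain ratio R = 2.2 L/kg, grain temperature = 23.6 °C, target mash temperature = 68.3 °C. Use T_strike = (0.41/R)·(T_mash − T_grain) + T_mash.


T_strike = (0.41/2.2)·(68.3 − 23.6) + 68.3

76.6305 °C


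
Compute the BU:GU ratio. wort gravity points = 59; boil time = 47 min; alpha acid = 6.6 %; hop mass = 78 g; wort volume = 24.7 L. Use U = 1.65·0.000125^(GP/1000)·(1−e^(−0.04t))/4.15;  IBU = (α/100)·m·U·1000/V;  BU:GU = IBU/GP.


U = 1.65·0.000125^(59/1000)·(1−e^(−0.04·47))/4.15 = 0.1983
IBU = (6.6/100)·78·0.1983·1000/24.7 = 41.3227
BU:GU = 41.3227/59

0.7004


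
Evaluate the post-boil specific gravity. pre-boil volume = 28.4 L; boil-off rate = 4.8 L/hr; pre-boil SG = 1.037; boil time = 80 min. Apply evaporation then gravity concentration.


V_post = V_pre − rate·(t/60);  SG_post = 1 + (SG_pre−1)·V_pre/V_post
V_post = 28.4 − 4.8·(80/60) = 22.0000
SG_post = 1 + (1.037 − 1)·28.4/22.0000

1.0478


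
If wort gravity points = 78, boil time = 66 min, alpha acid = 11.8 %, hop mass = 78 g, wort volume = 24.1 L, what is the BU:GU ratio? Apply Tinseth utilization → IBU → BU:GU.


U = 1.65·0.000125^(GP/1000)·(1−e^(−0.04t))/4.15;  IBU = (α/100)·m·U·1000/V;  BU:GU = IBU/GP
U = 1.65·0.000125^(78/1000)·(1−e^(−0.04·66))/4.15 = 0.1832
IBU = (11.8/100)·78·0.1832·1000/24.1 = 69.9522
BU:GU = 69.9522/78

0.8968


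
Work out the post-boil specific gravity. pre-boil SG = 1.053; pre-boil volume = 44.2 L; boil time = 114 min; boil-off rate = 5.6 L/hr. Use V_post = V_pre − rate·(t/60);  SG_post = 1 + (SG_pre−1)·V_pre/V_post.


V_post = 44.2 − 5.6·(114/60) = 33.5600
SG_post = 1 + (1.053 − 1)·44.2/33.5600

1.0698


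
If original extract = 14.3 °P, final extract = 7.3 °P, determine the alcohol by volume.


SG = 259/(259 − P);  ABV = (OG − FG)·131.25
OG = 259/(259 − 14.3) = 1.0584
FG = 259/(259 − 7.3) = 1.0290
ABV = (1.0584 − 1.0290)·131.25

3.8635 % ABV


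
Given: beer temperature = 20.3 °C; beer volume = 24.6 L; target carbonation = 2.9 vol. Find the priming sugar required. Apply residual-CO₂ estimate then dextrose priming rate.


residual = 14.695·(0.01821 + 0.09011·e^(−0.04·T));  sugar = (target − residual)·4.0·V
residual = 14.695·(0.01821 + 0.09011·e^(−0.04·20.3)) = 0.8555
sugar = (2.9 − 0.8555)·4.0·24.6

201.1803 g


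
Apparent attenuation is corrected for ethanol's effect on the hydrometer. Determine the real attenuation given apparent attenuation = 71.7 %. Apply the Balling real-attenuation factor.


RA = AA · 0.8192
RA = 71.7 · 0.8192

58.7366 %


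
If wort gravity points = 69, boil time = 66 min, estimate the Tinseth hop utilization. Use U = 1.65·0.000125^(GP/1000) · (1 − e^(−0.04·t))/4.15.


bigness = 1.65·0.000125^(69/1000) = 0.8875
boil_factor = (1 − e^(−0.04·66))/4.15 = 0.2238
U = 0.8875 · 0.2238

0.1986


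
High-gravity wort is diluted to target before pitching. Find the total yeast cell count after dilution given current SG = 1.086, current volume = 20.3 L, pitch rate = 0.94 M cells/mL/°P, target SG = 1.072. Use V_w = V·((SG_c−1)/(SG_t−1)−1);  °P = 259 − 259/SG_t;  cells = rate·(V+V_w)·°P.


V_w = 20.3·((1.086−1)/(1.072−1)−1) = 3.9472
V_final = 20.3 + 3.9472 = 24.2472
°P = 259 − 259/1.072 = 17.3955
cells = 0.94·24.2472·17.3955

396.4855 billion cells


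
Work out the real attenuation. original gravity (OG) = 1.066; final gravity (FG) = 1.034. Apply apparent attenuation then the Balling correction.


AA = (OG−FG)/(OG−1)·100;  RA = AA·0.8192
AA = (1.066 − 1.034)/(1.066 − 1)·100 = 48.4848
RA = 48.4848·0.8192

39.7188 %


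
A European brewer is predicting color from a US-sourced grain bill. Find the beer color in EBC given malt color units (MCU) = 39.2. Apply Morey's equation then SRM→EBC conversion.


SRM = 1.4922·MCU^0.6859;  EBC = SRM·1.97
SRM = 1.4922·39.2^0.6859 = 18.4783
EBC = 18.4783·1.97

36.4022 EBC


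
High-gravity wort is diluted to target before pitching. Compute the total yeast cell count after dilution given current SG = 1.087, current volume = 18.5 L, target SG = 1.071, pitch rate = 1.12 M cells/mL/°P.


V_w = V·((SG_c−1)/(SG_t−1)−1);  °P = 259 − 259/SG_t;  cells = rate·(V+V_w)·°P
V_w = 18.5·((1.087−1)/(1.071−1)−1) = 4.1690
V_final = 18.5 + 4.1690 = 22.6690
°P = 259 − 259/1.071 = 17.1699
cells = 1.12·22.6690·17.1699

435.9325 billion cells


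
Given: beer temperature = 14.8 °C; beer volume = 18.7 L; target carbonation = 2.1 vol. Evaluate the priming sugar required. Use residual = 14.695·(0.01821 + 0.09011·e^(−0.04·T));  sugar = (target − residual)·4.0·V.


residual = 14.695·(0.01821 + 0.09011·e^(−0.04·14.8)) = 1.0002
sugar = (2.1 − 1.0002)·4.0·18.7

82.2687 g


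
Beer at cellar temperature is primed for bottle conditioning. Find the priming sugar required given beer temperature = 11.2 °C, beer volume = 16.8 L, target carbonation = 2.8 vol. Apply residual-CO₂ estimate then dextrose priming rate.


residual = 14.695·(0.01821 + 0.09011·e^(−0.04·T));  sugar = (target − residual)·4.0·V
residual = 14.695·(0.01821 + 0.09011·e^(−0.04·11.2)) = 1.1136
sugar = (2.8 − 1.1136)·4.0·16.8

113.3253 g


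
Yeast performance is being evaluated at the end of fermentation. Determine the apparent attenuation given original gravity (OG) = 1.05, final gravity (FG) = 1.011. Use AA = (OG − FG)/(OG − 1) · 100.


AA = (1.05 − 1.011)/(1.05 − 1) · 100

78.0000 %


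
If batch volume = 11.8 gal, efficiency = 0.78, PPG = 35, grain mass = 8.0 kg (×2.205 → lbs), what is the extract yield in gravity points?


points = lbs × PPG × eff / vol
lbs = 8.0 × 2.205 = 17.6400
points = 17.6400 × 35 × 0.78 / 11.8

40.8112 points


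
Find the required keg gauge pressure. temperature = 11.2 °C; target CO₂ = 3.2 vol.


psi = vols/(0.01821 + 0.09011·e^(−0.04·T)) − 14.695
psi = 3.2/(0.01821 + 0.09011·e^(−0.04·11.2)) − 14.695

27.5316 psi


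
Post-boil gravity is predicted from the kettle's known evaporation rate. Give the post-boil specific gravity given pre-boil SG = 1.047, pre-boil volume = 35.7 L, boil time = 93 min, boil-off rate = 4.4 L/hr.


V_post = V_pre − rate·(t/60);  SG_post = 1 + (SG_pre−1)·V_pre/V_post
V_post = 35.7 − 4.4·(93/60) = 28.8800
SG_post = 1 + (1.047 − 1)·35.7/28.8800

1.0581


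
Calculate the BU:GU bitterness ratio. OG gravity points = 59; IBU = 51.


BU:GU = IBU / OG_points
BU:GU = 51 / 59

0.8644


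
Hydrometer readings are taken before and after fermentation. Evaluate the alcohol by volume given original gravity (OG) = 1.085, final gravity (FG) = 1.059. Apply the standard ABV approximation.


ABV = (OG − FG) · 131.25
ABV = (1.085 − 1.059) · 131.25

3.4125 % ABV


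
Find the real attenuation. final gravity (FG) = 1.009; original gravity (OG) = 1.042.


AA = (OG−FG)/(OG−1)·100;  RA = AA·0.8192
AA = (1.042 − 1.009)/(1.042 − 1)·100 = 78.5714
RA = 78.5714·0.8192

64.3657 %


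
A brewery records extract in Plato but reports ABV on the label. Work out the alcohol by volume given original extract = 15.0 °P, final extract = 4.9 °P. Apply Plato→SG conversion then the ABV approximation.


SG = 259/(259 − P);  ABV = (OG − FG)·131.25
OG = 259/(259 − 15.0) = 1.0615
FG = 259/(259 − 4.9) = 1.0193
ABV = (1.0615 − 1.0193)·131.25

5.5377 % ABV


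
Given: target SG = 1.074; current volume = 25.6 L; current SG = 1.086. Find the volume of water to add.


V_water = V·((SG_curr − 1)/(SG_target − 1) − 1)
V_water = 25.6·((1.086 − 1)/(1.074 − 1) − 1)

4.1514 L


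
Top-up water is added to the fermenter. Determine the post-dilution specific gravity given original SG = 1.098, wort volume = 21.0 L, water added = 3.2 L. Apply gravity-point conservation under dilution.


SG_new = 1 + (SG_old − 1)·V_old/(V_old + V_water)
pts = (1.098 − 1)·1000·21.0/(21.0 + 3.2) = 85.0413
SG_new = 1 + 85.0413/1000

1.0850


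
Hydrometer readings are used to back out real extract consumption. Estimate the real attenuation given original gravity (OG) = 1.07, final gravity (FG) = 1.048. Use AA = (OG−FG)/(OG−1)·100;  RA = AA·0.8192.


AA = (1.07 − 1.048)/(1.07 − 1)·100 = 31.4286
RA = 31.4286·0.8192

25.7463 %


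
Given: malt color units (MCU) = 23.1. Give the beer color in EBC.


SRM = 1.4922·MCU^0.6859;  EBC = SRM·1.97
SRM = 1.4922·23.1^0.6859 = 12.8567
EBC = 12.8567·1.97

25.3276 EBC


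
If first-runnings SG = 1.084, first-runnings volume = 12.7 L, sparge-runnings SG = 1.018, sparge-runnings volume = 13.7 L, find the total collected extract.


total = Σ (SG_i − 1)·1000·V_i
first = (1.084 − 1)·1000·12.7 = 1066.8000
sparge = (1.018 − 1)·1000·13.7 = 246.6000
total = 1066.8000 + 246.6000

1313.4000 gravity·L


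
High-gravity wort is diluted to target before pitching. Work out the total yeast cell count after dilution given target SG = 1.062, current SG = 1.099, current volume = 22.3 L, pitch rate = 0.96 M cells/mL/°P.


V_w = V·((SG_c−1)/(SG_t−1)−1);  °P = 259 − 259/SG_t;  cells = rate·(V+V_w)·°P
V_w = 22.3·((1.099−1)/(1.062−1)−1) = 13.3081
V_final = 22.3 + 13.3081 = 35.6081
°P = 259 − 259/1.062 = 15.1205
cells = 0.96·35.6081·15.1205

516.8762 billion cells


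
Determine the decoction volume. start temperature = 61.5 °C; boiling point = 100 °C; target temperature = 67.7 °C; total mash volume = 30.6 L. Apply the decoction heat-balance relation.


V_dec = V_total·(T_target − T_start)/(T_boil − T_start)
V_dec = 30.6·(67.7 − 61.5)/(100 − 61.5)

4.9278 L


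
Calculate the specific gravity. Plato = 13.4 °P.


SG = 259/(259 − P)
SG = 259/(259 − 13.4)

1.0546


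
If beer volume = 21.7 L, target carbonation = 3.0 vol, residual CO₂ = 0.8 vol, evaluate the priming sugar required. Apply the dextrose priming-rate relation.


sugar = (target − residual)·4.0·V
sugar = (3.0 − 0.8)·4.0·21.7

190.9600 g


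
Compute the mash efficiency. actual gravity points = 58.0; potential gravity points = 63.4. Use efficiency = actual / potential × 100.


efficiency = 58.0 / 63.4 × 100

91.4826 %


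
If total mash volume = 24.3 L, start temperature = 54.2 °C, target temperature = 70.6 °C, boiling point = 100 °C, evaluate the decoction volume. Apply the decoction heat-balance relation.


V_dec = V_total·(T_target − T_start)/(T_boil − T_start)
V_dec = 24.3·(70.6 − 54.2)/(100 − 54.2)

8.7013 L


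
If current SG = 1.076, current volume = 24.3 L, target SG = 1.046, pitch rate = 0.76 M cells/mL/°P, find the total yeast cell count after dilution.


V_w = V·((SG_c−1)/(SG_t−1)−1);  °P = 259 − 259/SG_t;  cells = rate·(V+V_w)·°P
V_w = 24.3·((1.076−1)/(1.046−1)−1) = 15.8478
V_final = 24.3 + 15.8478 = 40.1478
°P = 259 − 259/1.046 = 11.3901
cells = 0.76·40.1478·11.3901

347.5374 billion cells


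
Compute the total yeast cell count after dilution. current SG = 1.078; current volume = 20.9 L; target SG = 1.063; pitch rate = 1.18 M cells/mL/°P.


V_w = V·((SG_c−1)/(SG_t−1)−1);  °P = 259 − 259/SG_t;  cells = rate·(V+V_w)·°P
V_w = 20.9·((1.078−1)/(1.063−1)−1) = 4.9762
V_final = 20.9 + 4.9762 = 25.8762
°P = 259 − 259/1.063 = 15.3500
cells = 1.18·25.8762·15.3500

468.6940 billion cells


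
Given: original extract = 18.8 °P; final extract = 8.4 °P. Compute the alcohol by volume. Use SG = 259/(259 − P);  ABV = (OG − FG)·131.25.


OG = 259/(259 − 18.8) = 1.0783
FG = 259/(259 − 8.4) = 1.0335
ABV = (1.0783 − 1.0335)·131.25

5.8732 % ABV


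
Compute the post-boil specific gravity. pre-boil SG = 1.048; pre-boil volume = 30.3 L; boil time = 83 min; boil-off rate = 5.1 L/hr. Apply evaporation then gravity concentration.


V_post = V_pre − rate·(t/60);  SG_post = 1 + (SG_pre−1)·V_pre/V_post
V_post = 30.3 − 5.1·(83/60) = 23.2450
SG_post = 1 + (1.048 − 1)·30.3/23.2450

1.0626


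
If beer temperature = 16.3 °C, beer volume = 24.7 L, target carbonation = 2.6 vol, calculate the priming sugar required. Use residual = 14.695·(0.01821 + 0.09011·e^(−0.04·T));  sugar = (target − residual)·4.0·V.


residual = 14.695·(0.01821 + 0.09011·e^(−0.04·16.3)) = 0.9575
sugar = (2.6 − 0.9575)·4.0·24.7

162.2800 g


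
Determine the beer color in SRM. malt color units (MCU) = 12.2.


SRM = 1.4922 · MCU^0.6859
SRM = 1.4922 · 12.2^0.6859

8.2978 SRM


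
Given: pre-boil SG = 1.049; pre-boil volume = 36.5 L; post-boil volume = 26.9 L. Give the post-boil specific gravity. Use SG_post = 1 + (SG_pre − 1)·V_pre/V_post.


pts_pre = (1.049 − 1)·1000 = 49.0000
pts_post = 49.0000·36.5/26.9 = 66.4870
SG_post = 1 + 66.4870/1000

1.0665


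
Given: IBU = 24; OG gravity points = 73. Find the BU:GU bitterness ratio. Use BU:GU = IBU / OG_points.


BU:GU = 24 / 73

0.3288


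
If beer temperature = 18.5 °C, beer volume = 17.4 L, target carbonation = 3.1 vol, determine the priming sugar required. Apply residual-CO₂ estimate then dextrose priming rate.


residual = 14.695·(0.01821 + 0.09011·e^(−0.04·T));  sugar = (target − residual)·4.0·V
residual = 14.695·(0.01821 + 0.09011·e^(−0.04·18.5)) = 0.8994
sugar = (3.1 − 0.8994)·4.0·17.4

153.1636 g


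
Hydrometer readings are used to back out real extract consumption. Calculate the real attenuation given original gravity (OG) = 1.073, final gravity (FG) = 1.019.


AA = (OG−FG)/(OG−1)·100;  RA = AA·0.8192
AA = (1.073 − 1.019)/(1.073 − 1)·100 = 73.9726
RA = 73.9726·0.8192

60.5984 %


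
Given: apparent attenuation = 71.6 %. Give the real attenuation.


RA = AA · 0.8192
RA = 71.6 · 0.8192

58.6547 %


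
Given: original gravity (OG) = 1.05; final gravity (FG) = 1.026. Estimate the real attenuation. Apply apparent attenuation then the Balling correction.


AA = (OG−FG)/(OG−1)·100;  RA = AA·0.8192
AA = (1.05 − 1.026)/(1.05 − 1)·100 = 48.0000
RA = 48.0000·0.8192

39.3216 %


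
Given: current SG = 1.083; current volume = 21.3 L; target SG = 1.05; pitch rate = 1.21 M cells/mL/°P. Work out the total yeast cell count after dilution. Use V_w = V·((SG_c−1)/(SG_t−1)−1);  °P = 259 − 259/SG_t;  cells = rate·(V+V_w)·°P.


V_w = 21.3·((1.083−1)/(1.05−1)−1) = 14.0580
V_final = 21.3 + 14.0580 = 35.3580
°P = 259 − 259/1.05 = 12.3333
cells = 1.21·35.3580·12.3333

527.6592 billion cells


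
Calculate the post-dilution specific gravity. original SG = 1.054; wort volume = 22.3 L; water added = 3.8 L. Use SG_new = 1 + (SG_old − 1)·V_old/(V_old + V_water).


pts = (1.054 − 1)·1000·22.3/(22.3 + 3.8) = 46.1379
SG_new = 1 + 46.1379/1000

1.0461


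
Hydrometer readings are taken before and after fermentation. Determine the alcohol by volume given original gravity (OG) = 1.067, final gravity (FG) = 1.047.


ABV = (OG − FG) · 131.25
ABV = (1.067 − 1.047) · 131.25

2.6250 % ABV


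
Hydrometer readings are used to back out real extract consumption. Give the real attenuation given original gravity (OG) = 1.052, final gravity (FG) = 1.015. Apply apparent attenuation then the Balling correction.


AA = (OG−FG)/(OG−1)·100;  RA = AA·0.8192
AA = (1.052 − 1.015)/(1.052 − 1)·100 = 71.1538
RA = 71.1538·0.8192

58.2892 %


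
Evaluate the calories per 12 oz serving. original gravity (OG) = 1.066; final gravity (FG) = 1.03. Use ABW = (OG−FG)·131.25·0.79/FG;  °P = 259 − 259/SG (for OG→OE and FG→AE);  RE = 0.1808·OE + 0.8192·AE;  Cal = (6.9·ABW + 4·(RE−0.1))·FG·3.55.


ABW = (1.066 − 1.03)·131.25·0.79/1.03 = 3.6240
OE = 259 − 259/1.066 = 16.0356 °P
AE = 259 − 259/1.03 = 7.5437 °P
RE = 0.1808·16.0356 + 0.8192·7.5437 = 9.0790 °P
Cal = (6.9·3.6240 + 4·(9.0790−0.1))·1.03·3.55

222.7611 kcal


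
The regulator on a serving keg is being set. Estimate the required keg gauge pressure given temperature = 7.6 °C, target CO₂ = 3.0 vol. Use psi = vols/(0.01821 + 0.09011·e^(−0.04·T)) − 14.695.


psi = 3.0/(0.01821 + 0.09011·e^(−0.04·7.6)) − 14.695

20.7247 psi


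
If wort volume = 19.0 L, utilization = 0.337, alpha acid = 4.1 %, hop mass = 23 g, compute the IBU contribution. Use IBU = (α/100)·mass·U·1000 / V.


IBU = (4.1/100)·23·0.337·1000 / 19.0

16.7258 IBU


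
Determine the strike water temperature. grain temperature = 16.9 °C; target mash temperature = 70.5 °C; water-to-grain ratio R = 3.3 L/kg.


T_strike = (0.41/R)·(T_mash − T_grain) + T_mash
T_strike = (0.41/3.3)·(70.5 − 16.9) + 70.5

77.1594 °C


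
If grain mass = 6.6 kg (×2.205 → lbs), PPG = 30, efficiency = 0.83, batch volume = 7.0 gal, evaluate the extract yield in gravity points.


points = lbs × PPG × eff / vol
lbs = 6.6 × 2.205 = 14.5530
points = 14.5530 × 30 × 0.83 / 7.0

51.7671 points


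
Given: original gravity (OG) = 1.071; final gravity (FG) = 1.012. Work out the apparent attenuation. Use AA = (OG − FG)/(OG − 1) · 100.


AA = (1.071 − 1.012)/(1.071 − 1) · 100

83.0986 %


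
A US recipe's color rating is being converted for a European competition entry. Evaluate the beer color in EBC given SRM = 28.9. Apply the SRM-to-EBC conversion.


EBC = SRM · 1.97
EBC = 28.9 · 1.97

56.9330 EBC


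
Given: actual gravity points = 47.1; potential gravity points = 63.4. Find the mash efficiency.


efficiency = actual / potential × 100
efficiency = 47.1 / 63.4 × 100

74.2902 %


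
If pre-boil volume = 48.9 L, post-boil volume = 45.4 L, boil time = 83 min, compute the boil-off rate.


rate = (V_pre − V_post) / (t_min/60)
rate = (48.9 − 45.4) / (83/60)

2.5301 L/hr


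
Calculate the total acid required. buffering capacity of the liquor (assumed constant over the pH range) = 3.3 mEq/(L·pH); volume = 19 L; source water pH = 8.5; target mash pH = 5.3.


acid = buffering capacity · (pH_source − pH_target) · V
acid = 3.3 · (8.5 − 5.3) · 19

200.6400 mEq


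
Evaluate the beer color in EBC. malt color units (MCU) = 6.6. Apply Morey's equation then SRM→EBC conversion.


SRM = 1.4922·MCU^0.6859;  EBC = SRM·1.97
SRM = 1.4922·6.6^0.6859 = 5.4444
EBC = 5.4444·1.97

10.7255 EBC


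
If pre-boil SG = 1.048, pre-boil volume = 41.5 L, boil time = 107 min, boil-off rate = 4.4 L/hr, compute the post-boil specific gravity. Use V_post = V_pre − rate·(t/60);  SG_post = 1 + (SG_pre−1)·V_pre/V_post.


V_post = 41.5 − 4.4·(107/60) = 33.6533
SG_post = 1 + (1.048 − 1)·41.5/33.6533

1.0592


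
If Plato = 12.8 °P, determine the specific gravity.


SG = 259/(259 − P)
SG = 259/(259 − 12.8)

1.0520


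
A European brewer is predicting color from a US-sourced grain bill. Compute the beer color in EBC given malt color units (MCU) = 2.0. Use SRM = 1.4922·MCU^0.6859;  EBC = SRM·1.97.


SRM = 1.4922·2.0^0.6859 = 2.4005
EBC = 2.4005·1.97

4.7290 EBC


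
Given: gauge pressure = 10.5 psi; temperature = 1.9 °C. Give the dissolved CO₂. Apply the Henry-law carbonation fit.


vols = (P + 14.695)·(0.01821 + 0.09011·e^(−0.04·T))
vols = (10.5 + 14.695)·(0.01821 + 0.09011·e^(−0.04·1.9))

2.5630 volumes


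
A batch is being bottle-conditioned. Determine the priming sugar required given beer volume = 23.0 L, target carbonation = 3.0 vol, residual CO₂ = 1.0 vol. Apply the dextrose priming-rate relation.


sugar = (target − residual)·4.0·V
sugar = (3.0 − 1.0)·4.0·23.0

184.0000 g


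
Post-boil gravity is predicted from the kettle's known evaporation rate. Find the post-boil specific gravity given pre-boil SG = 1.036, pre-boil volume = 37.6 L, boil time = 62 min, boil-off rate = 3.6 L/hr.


V_post = V_pre − rate·(t/60);  SG_post = 1 + (SG_pre−1)·V_pre/V_post
V_post = 37.6 − 3.6·(62/60) = 33.8800
SG_post = 1 + (1.036 − 1)·37.6/33.8800

1.0400


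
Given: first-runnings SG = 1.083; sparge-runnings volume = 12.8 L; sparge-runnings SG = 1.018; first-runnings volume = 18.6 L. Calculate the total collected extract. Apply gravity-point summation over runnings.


total = Σ (SG_i − 1)·1000·V_i
first = (1.083 − 1)·1000·18.6 = 1543.8000
sparge = (1.018 − 1)·1000·12.8 = 230.4000
total = 1543.8000 + 230.4000

1774.2000 gravity·L


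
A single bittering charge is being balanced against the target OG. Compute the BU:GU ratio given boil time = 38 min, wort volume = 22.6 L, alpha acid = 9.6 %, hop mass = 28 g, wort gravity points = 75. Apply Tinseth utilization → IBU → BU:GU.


U = 1.65·0.000125^(GP/1000)·(1−e^(−0.04t))/4.15;  IBU = (α/100)·m·U·1000/V;  BU:GU = IBU/GP
U = 1.65·0.000125^(75/1000)·(1−e^(−0.04·38))/4.15 = 0.1583
IBU = (9.6/100)·28·0.1583·1000/22.6 = 18.8294
BU:GU = 18.8294/75

0.2511
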